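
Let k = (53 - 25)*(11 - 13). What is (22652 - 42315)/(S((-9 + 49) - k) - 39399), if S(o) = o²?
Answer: 19663/30183 ≈ 0.65146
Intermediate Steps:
k = -56 (k = 28*(-2) = -56)
(22652 - 42315)/(S((-9 + 49) - k) - 39399) = (22652 - 42315)/(((-9 + 49) - 1*(-56))² - 39399) = -19663/((40 + 56)² - 39399) = -19663/(96² - 39399) = -19663/(9216 - 39399) = -19663/(-30183) = -19663*(-1/30183) = 19663/30183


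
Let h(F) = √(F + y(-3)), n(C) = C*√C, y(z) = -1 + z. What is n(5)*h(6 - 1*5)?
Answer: 5*I*√15 ≈ 19.365*I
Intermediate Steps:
n(C) = C^(3/2)
h(F) = √(-4 + F) (h(F) = √(F + (-1 - 3)) = √(F - 4) = √(-4 + F))
n(5)*h(6 - 1*5) = 5^(3/2)*√(-4 + (6 - 1*5)) = (5*√5)*√(-4 + (6 - 5)) = (5*√5)*√(-4 + 1) = (5*√5)*√(-3) = (5*√5)*(I*√3) = 5*I*√15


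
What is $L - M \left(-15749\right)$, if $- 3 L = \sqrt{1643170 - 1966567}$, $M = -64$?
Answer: $-1007936 - i \sqrt{35933} \approx -1.0079 \cdot 10^{6} - 189.56 i$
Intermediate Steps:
$L = - i \sqrt{35933}$ ($L = - \frac{\sqrt{1643170 - 1966567}}{3} = - \frac{\sqrt{-323397}}{3} = - \frac{3 i \sqrt{35933}}{3} = - i \sqrt{35933} \approx - 189.56 i$)
$L - M \left(-15749\right) = - i \sqrt{35933} - \left(-64\right) \left(-15749\right) = - i \sqrt{35933} - 1007936 = -1007936 - i \sqrt{35933}$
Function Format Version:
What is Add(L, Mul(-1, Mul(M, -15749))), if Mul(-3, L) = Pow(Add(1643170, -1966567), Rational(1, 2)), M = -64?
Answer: Add(-1007936, Mul(-1, I, Pow(35933, Rational(1, 2)))) ≈ Add(-1.0079e+6, Mul(-189.56, I))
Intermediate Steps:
L = Mul(-1, I, Pow(35933, Rational(1, 2))) (L = Mul(Rational(-1, 3), Pow(Add(1643170, -1966567), Rational(1, 2))) = Mul(Rational(-1, 3), Pow(-323397, Rational(1, 2))) = Mul(Rational(-1, 3), Mul(3, I, Pow(35933, Rational(1, 2)))) = Mul(-1, I, Pow(35933, Rational(1, 2))) ≈ Mul(-189.56, I))
Add(L, Mul(-1, Mul(M, -15749))) = Add(Mul(-1, I, Pow(35933, Rational(1, 2))), Mul(-1, Mul(-64, -15749))) = Add(Mul(-1, I, Pow(35933, Rational(1, 2))), Mul(-1, 1007936)) = Add(Mul(-1, I, Pow(35933, Rational(1, 2))), -1007936) = Add(-1007936, Mul(-1, I, Pow(35933, Rational(1, 2))))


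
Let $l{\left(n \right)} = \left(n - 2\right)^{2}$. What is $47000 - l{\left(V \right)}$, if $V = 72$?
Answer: $42100$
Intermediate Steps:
$l{\left(n \right)} = \left(-2 + n\right)^{2}$
$47000 - l{\left(V \right)} = 47000 - \left(-2 + 72\right)^{2} = 47000 - 70^{2} = 47000 - 4900 = 42100$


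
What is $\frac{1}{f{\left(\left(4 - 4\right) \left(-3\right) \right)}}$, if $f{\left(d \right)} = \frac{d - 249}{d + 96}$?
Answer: $- \frac{32}{83} \approx -0.38554$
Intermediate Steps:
$f{\left(d \right)} = \frac{-249 + d}{96 + d}$
$\frac{1}{f{\left(\left(4 - 4\right) \left(-3\right) \right)}} = \frac{1}{\frac{1}{96 + \left(4 - 4\right) \left(-3\right)} \left(-249 + \left(4 - 4\right) \left(-3\right)\right)} = \frac{1}{\frac{1}{96 + 0 \left(-3\right)} \left(-249 + 0 \left(-3\right)\right)} = \frac{1}{\frac{1}{96 + 0} \left(-249 + 0\right)} = \frac{1}{\frac{1}{96} \left(-249\right)} = \frac{1}{- \frac{83}{32}} = - \frac{32}{83}$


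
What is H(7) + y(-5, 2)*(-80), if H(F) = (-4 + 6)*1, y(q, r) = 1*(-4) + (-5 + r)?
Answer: 562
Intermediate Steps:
y(q, r) = -9 + r (y(q, r) = -4 + (-5 + r) = -9 + r)
H(F) = 2 (H(F) = 2*1 = 2)
H(7) + y(-5, 2)*(-80) = 2 + (-9 + 2)*(-80) = 2 - 7*(-80) = 2 + 560 = 562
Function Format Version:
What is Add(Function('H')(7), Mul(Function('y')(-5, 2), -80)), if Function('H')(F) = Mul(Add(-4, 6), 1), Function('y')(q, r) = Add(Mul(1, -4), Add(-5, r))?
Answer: 562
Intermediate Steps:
Function('y')(q, r) = Add(-9, r) (Function('y')(q, r) = Add(-4, Add(-5, r)) = Add(-9, r))
Function('H')(F) = 2 (Function('H')(F) = Mul(2, 1) = 2)
Add(Function('H')(7), Mul(Function('y')(-5, 2), -80)) = Add(2, Mul(Add(-9, 2), -80)) = Add(2, Mul(-7, -80)) = Add(2, 560) = 562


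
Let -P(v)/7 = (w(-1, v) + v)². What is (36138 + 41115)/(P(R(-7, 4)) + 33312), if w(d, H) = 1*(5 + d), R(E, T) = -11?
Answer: 77253/32969 ≈ 2.3432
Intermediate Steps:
w(d, H) = 5 + d
P(v) = -7*(4 + v)² (P(v) = -7*((5 - 1) + v)² = -7*(4 + v)²)
(36138 + 41115)/(P(R(-7, 4)) + 33312) = (36138 + 41115)/(-7*(4 - 11)² + 33312) = 77253/(-7*(-7)² + 33312) = 77253/(-7*49 + 33312) = 77253/(-343 + 33312) = 77253/32969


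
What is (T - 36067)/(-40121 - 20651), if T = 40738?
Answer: -4671/60772 ≈ -0.076861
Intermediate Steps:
(T - 36067)/(-40121 - 20651) = (40738 - 36067)/(-40121 - 20651) = 4671/(-60772) = 4671*(-1/60772) = -4671/60772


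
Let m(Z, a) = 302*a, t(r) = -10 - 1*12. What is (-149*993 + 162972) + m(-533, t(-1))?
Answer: 8371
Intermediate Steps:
t(r) = -22 (t(r) = -10 - 12 = -22)
(-149*993 + 162972) + m(-533, t(-1)) = (-149*993 + 162972) + 302*(-22) = (-147957 + 162972) - 6644 = 15015 - 6644 = 8371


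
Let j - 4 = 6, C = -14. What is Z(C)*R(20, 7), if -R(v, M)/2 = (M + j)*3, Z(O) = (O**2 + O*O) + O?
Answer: -38556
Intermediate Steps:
Z(O) = O + 2*O**2 (Z(O) = (O**2 + O**2) + O = 2*O**2 + O = O + 2*O**2)
j = 10 (j = 4 + 6 = 10)
R(v, M) = -60 - 6*M (R(v, M) = -2*(M + 10)*3 = -2*(10 + M)*3 = -2*(30 + 3*M) = -60 - 6*M)
Z(C)*R(20, 7) = (-14*(1 + 2*(-14)))*(-60 - 6*7) = (-14*(1 - 28))*(-60 - 42) = -14*(-27)*(-102) = 378*(-102) = -38556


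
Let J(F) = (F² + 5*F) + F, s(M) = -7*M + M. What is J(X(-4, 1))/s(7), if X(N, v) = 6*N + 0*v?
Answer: -72/7 ≈ -10.286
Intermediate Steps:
X(N, v) = 6*N (X(N, v) = 6*N + 0 = 6*N)
s(M) = -6*M
J(F) = F² + 6*F
J(X(-4, 1))/s(7) = ((6*(-4))*(6 + 6*(-4)))/((-6*7)) = -24*(6 - 24)/(-42) = -24*(-18)*(-1/42) = 432*(-1/42) = -72/7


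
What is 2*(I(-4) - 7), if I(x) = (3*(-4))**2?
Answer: 274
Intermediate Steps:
I(x) = 144 (I(x) = (-12)**2 = 144)
2*(I(-4) - 7) = 2*(144 - 7) = 2*137 = 274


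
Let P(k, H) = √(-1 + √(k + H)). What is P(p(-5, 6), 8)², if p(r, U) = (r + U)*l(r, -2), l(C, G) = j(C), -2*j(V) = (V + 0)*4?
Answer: -1 + 3*√2 ≈ 3.2426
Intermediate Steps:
j(V) = -2*V (j(V) = -(V + 0)*4/2 = -V*4/2 = -2*V)
l(C, G) = -2*C
p(r, U) = -2*r*(U + r) (p(r, U) = (r + U)*(-2*r) = (U + r)*(-2*r) = -2*r*(U + r))
P(k, H) = √(-1 + √(H + k))
P(p(-5, 6), 8)² = (√(-1 + √(8 - 2*(-5)*(6 - 5))))² = (√(-1 + √(8 - 2*(-5)*1)))² = (√(-1 + √(8 + 10)))² = (√(-1 + √18))² = (√(-1 + 3*√2))² = -1 + 3*√2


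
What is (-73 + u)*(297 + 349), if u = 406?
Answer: 215118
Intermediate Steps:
(-73 + u)*(297 + 349) = (-73 + 406)*(297 + 349) = 333*646 = 215118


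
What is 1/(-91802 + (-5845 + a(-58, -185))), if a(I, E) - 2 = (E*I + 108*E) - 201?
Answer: -1/107096 ≈ -9.3374e-6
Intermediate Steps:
a(I, E) = -199 + 108*E + E*I (a(I, E) = 2 + ((E*I + 108*E) - 201) = 2 + ((108*E + E*I) - 201) = 2 + (-201 + 108*E + E*I) = -199 + 108*E + E*I)
1/(-91802 + (-5845 + a(-58, -185))) = 1/(-91802 + (-5845 + (-199 + 108*(-185) - 185*(-58)))) = 1/(-91802 + (-5845 + (-199 - 19980 + 10730))) = 1/(-91802 + (-5845 - 9449)) = 1/(-91802 - 15294) = 1/(-107096) = -1/107096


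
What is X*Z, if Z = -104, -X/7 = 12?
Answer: 8736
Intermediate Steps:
X = -84 (X = -7*12 = -84)
X*Z = -84*(-104) = 8736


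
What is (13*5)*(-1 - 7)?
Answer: -520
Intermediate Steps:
(13*5)*(-1 - 7) = 65*(-8) = -520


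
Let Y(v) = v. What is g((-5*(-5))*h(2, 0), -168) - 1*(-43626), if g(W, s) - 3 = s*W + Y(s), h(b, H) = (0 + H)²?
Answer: 43461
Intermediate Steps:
h(b, H) = H²
g(W, s) = 3 + s + W*s (g(W, s) = 3 + (s*W + s) = 3 + (W*s + s) = 3 + (s + W*s) = 3 + s + W*s)
g((-5*(-5))*h(2, 0), -168) - 1*(-43626) = (3 - 168 + (-5*(-5)*0²)*(-168)) - 1*(-43626) = (3 - 168 + (25*0)*(-168)) + 43626 = (3 - 168 + 0*(-168)) + 43626 = (3 - 168 + 0) + 43626 = -165 + 43626 = 43461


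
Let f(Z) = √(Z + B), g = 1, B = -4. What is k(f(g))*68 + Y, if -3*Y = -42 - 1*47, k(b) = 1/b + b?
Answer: 89/3 + 136*I*√3/3 ≈ 29.667 + 78.52*I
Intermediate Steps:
f(Z) = √(-4 + Z) (f(Z) = √(Z - 4) = √(-4 + Z))
k(b) = b + 1/b (k(b) = 1/b + b = b + 1/b)
Y = 89/3 (Y = -(-42 - 1*47)/3 = -(-42 - 47)/3 = -⅓*(-89) = 89/3 ≈ 29.667)
k(f(g))*68 + Y = (√(-4 + 1) + 1/(√(-4 + 1)))*68 + 89/3 = (√(-3) + 1/(√(-3)))*68 + 89/3 = (I*√3 + 1/(I*√3))*68 + 89/3 = (I*√3 - I*√3/3)*68 + 89/3 = (2*I*√3/3)*68 + 89/3 = 136*I*√3/3 + 89/3 = 89/3 + 136*I*√3/3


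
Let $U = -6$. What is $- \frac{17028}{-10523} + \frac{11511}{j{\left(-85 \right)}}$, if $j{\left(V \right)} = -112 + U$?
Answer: $- \frac{119120949}{1241714} \approx -95.933$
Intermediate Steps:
$j{\left(V \right)} = -118$ ($j{\left(V \right)} = -112 - 6 = -118$)
$- \frac{17028}{-10523} + \frac{11511}{j{\left(-85 \right)}} = - \frac{17028}{-10523} + \frac{11511}{-118} = \left(-17028\right) \left(- \frac{1}{10523}\right) + 11511 \left(- \frac{1}{118}\right) = \frac{17028}{10523} - \frac{11511}{118} = - \frac{119120949}{1241714}$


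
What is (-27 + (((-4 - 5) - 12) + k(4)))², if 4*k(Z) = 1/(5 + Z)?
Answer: 2982529/1296 ≈ 2301.3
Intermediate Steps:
k(Z) = 1/(4*(5 + Z))
(-27 + (((-4 - 5) - 12) + k(4)))² = (-27 + (((-4 - 5) - 12) + 1/(4*(5 + 4))))² = (-27 + ((-9 - 12) + (¼)/9))² = (-27 + (-21 + (¼)*(⅑)))² = (-27 + (-21 + 1/36))² = (-27 - 755/36)² = (-1727/36)² = 2982529/1296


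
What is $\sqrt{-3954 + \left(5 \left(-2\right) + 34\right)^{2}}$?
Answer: $i \sqrt{3378} \approx 58.121 i$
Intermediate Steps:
$\sqrt{-3954 + \left(5 \left(-2\right) + 34\right)^{2}} = \sqrt{-3954 + \left(-10 + 34\right)^{2}} = \sqrt{-3954 + 24^{2}} = \sqrt{-3954 + 576} = \sqrt{-3378} = i \sqrt{3378}$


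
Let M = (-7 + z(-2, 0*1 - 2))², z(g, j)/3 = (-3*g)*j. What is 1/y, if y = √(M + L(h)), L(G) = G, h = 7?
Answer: √29/232 ≈ 0.023212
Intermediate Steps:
z(g, j) = -9*g*j (z(g, j) = 3*((-3*g)*j) = 3*(-3*g*j) = -9*g*j)
M = 1849 (M = (-7 - 9*(-2)*(0*1 - 2))² = (-7 - 9*(-2)*(0 - 2))² = (-7 - 9*(-2)*(-2))² = (-7 - 36)² = (-43)² = 1849)
y = 8*√29 (y = √(1849 + 7) = √1856 = 8*√29 ≈ 43.081)
1/y = 1/(8*√29) = √29/232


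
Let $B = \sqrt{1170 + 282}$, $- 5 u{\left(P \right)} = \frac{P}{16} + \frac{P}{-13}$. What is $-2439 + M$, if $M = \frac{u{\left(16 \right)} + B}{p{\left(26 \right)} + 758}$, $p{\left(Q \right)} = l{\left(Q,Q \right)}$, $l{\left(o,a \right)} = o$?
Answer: $- \frac{124291437}{50960} + \frac{11 \sqrt{3}}{392} \approx -2439.0$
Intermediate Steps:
$u{\left(P \right)} = \frac{3 P}{1040}$ ($u{\left(P \right)} = - \frac{\frac{P}{16} + \frac{P}{-13}}{5} = - \frac{P \frac{1}{16} + P \left(- \frac{1}{13}\right)}{5} = - \frac{\frac{P}{16} - \frac{P}{13}}{5} = - \frac{\left(- \frac{3}{208}\right) P}{5} = \frac{3 P}{1040}$)
$p{\left(Q \right)} = Q$
$B = 22 \sqrt{3}$ ($B = \sqrt{1452} = 22 \sqrt{3} \approx 38.105$)
$M = \frac{3}{50960} + \frac{11 \sqrt{3}}{392}$ ($M = \frac{\frac{3}{1040} \cdot 16 + 22 \sqrt{3}}{26 + 758} = \frac{\frac{3}{65} + 22 \sqrt{3}}{784} = \left(\frac{3}{65} + 22 \sqrt{3}\right) \frac{1}{784} = \frac{3}{50960} + \frac{11 \sqrt{3}}{392} \approx 0.048662$)
$-2439 + M = -2439 + \left(\frac{3}{50960} + \frac{11 \sqrt{3}}{392}\right) = - \frac{124291437}{50960} + \frac{11 \sqrt{3}}{392}$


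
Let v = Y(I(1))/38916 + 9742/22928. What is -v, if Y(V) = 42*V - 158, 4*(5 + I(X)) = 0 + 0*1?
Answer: -2014577/4849272 ≈ -0.41544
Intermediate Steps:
I(X) = -5 (I(X) = -5 + (0 + 0*1)/4 = -5 + (0 + 0)/4 = -5 + (¼)*0 = -5 + 0 = -5)
Y(V) = -158 + 42*V
v = 2014577/4849272 (v = (-158 + 42*(-5))/38916 + 9742/22928 = (-158 - 210)*(1/38916) + 9742*(1/22928) = -368*1/38916 + 4871/11464 = -4/423 + 4871/11464 = 2014577/4849272 ≈ 0.41544)
-v = -1*2014577/4849272 = -2014577/4849272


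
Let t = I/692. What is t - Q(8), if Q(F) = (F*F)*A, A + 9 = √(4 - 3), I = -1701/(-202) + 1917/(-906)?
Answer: 1350896615/2638423 ≈ 512.01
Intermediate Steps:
I = 96156/15251 (I = -1701*(-1/202) + 1917*(-1/906) = 1701/202 - 639/302 = 96156/15251 ≈ 6.3049)
A = -8 (A = -9 + √(4 - 3) = -9 + √1 = -9 + 1 = -8)
t = 24039/2638423 (t = (96156/15251)/692 = (96156/15251)*(1/692) = 24039/2638423 ≈ 0.0091111)
Q(F) = -8*F² (Q(F) = (F*F)*(-8) = F²*(-8) = -8*F²)
t - Q(8) = 24039/2638423 - (-8)*8² = 24039/2638423 - (-8)*64 = 24039/2638423 - 1*(-512) = 24039/2638423 + 512 = 1350896615/2638423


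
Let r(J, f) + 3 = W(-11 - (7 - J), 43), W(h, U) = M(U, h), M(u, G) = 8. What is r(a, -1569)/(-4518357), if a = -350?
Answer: -5/4518357 ≈ -1.1066e-6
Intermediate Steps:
W(h, U) = 8
r(J, f) = 5 (r(J, f) = -3 + 8 = 5)
r(a, -1569)/(-4518357) = 5/(-4518357) = 5*(-1/4518357) = -5/4518357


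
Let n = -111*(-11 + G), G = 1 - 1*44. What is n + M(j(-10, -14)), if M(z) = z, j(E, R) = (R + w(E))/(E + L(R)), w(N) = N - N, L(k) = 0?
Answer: 29977/5 ≈ 5995.4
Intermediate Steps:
w(N) = 0
j(E, R) = R/E (j(E, R) = (R + 0)/(E + 0) = R/E)
G = -43 (G = 1 - 44 = -43)
n = 5994 (n = -111*(-11 - 43) = -111*(-54) = 5994)
n + M(j(-10, -14)) = 5994 - 14/(-10) = 5994 - 14*(-1/10) = 5994 + 7/5 = 29977/5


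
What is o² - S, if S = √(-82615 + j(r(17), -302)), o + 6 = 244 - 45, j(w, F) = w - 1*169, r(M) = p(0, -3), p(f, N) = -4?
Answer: 37249 - 2*I*√20697 ≈ 37249.0 - 287.73*I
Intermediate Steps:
r(M) = -4
j(w, F) = -169 + w (j(w, F) = w - 169 = -169 + w)
o = 193 (o = -6 + (244 - 45) = -6 + 199 = 193)
S = 2*I*√20697 (S = √(-82615 + (-169 - 4)) = √(-82615 - 173) = √(-82788) = 2*I*√20697 ≈ 287.73*I)
o² - S = 193² - 2*I*√20697 = 37249 - 2*I*√20697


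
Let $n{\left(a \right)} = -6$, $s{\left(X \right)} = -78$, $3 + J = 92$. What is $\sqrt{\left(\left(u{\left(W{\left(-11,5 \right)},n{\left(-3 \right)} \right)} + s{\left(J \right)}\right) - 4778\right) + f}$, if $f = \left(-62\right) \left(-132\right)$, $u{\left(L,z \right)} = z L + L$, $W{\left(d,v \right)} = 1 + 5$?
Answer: $\sqrt{3298} \approx 57.428$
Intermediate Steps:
$J = 89$ ($J = -3 + 92 = 89$)
$W{\left(d,v \right)} = 6$
$u{\left(L,z \right)} = L + L z$ ($u{\left(L,z \right)} = L z + L = L + L z$)
$f = 8184$
$\sqrt{\left(\left(u{\left(W{\left(-11,5 \right)},n{\left(-3 \right)} \right)} + s{\left(J \right)}\right) - 4778\right) + f} = \sqrt{\left(\left(6 \left(1 - 6\right) - 78\right) - 4778\right) + 8184} = \sqrt{\left(\left(6 \left(-5\right) - 78\right) - 4778\right) + 8184} = \sqrt{\left(\left(-30 - 78\right) - 4778\right) + 8184} = \sqrt{\left(-108 - 4778\right) + 8184} = \sqrt{-4886 + 8184} = \sqrt{3298}$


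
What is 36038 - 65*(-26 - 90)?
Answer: 43578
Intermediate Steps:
36038 - 65*(-26 - 90) = 36038 - 65*(-116) = 36038 - 1*(-7540) = 36038 + 7540 = 43578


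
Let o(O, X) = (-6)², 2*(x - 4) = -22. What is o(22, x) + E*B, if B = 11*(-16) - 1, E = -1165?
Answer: 206241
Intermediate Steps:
x = -7 (x = 4 + (½)*(-22) = 4 - 11 = -7)
o(O, X) = 36
B = -177 (B = -176 - 1 = -177)
o(22, x) + E*B = 36 - 1165*(-177) = 36 + 206205 = 206241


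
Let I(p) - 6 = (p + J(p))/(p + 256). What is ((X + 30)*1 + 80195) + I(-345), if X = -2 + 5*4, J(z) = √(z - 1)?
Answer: 7142506/89 - I*√346/89 ≈ 80253.0 - 0.209*I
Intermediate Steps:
J(z) = √(-1 + z)
I(p) = 6 + (p + √(-1 + p))/(256 + p) (I(p) = 6 + (p + √(-1 + p))/(p + 256) = 6 + (p + √(-1 + p))/(256 + p))
X = 18 (X = -2 + 20 = 18)
((X + 30)*1 + 80195) + I(-345) = ((18 + 30)*1 + 80195) + (1536 + √(-1 - 345) + 7*(-345))/(256 - 345) = (48*1 + 80195) + (1536 + √(-346) - 2415)/(-89) = (48 + 80195) - (1536 + I*√346 - 2415)/89 = 80243 - (-879 + I*√346)/89 = 80243 + (879/89 - I*√346/89) = 7142506/89 - I*√346/89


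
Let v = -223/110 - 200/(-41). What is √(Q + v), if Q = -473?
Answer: 3*I*√1062542470/4510 ≈ 21.683*I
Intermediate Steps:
v = 12857/4510 (v = -223*1/110 - 200*(-1/41) = -223/110 + 200/41 = 12857/4510 ≈ 2.8508)
√(Q + v) = √(-473 + 12857/4510) = √(-2120373/4510) = 3*I*√1062542470/4510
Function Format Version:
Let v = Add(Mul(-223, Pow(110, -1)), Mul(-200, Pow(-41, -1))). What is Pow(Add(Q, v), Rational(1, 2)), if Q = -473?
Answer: Mul(Rational(3, 4510), I, Pow(1062542470, Rational(1, 2))) ≈ Mul(21.683, I)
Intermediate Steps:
v = Rational(12857, 4510) (v = Add(Mul(-223, Rational(1, 110)), Mul(-200, Rational(-1, 41))) = Add(Rational(-223, 110), Rational(200, 41)) = Rational(12857, 4510) ≈ 2.8508)
Pow(Add(Q, v), Rational(1, 2)) = Pow(Add(-473, Rational(12857, 4510)), Rational(1, 2)) = Pow(Rational(-2120373, 4510), Rational(1, 2)) = Mul(Rational(3, 4510), I, Pow(1062542470, Rational(1, 2)))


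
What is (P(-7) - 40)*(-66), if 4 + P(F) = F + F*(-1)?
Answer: 2904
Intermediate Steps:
P(F) = -4 (P(F) = -4 + (F + F*(-1)) = -4 + (F - F) = -4 + 0 = -4)
(P(-7) - 40)*(-66) = (-4 - 40)*(-66) = -44*(-66) = 2904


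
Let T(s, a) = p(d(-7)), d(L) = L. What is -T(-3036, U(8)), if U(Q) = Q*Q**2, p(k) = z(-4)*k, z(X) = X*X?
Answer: 112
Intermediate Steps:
z(X) = X**2
p(k) = 16*k (p(k) = (-4)**2*k = 16*k)
U(Q) = Q**3
T(s, a) = -112 (T(s, a) = 16*(-7) = -112)
-T(-3036, U(8)) = -1*(-112) = 112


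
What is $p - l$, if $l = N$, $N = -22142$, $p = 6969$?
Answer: $29111$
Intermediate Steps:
$l = -22142$
$p - l = 6969 - -22142 = 6969 + 22142 = 29111$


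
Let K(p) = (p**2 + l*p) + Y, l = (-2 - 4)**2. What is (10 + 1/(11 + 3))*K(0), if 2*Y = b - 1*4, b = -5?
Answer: -1269/28 ≈ -45.321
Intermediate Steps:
l = 36 (l = (-6)**2 = 36)
Y = -9/2 (Y = (-5 - 1*4)/2 = (-5 - 4)/2 = (1/2)*(-9) = -9/2 ≈ -4.5000)
K(p) = -9/2 + p**2 + 36*p (K(p) = (p**2 + 36*p) - 9/2 = -9/2 + p**2 + 36*p)
(10 + 1/(11 + 3))*K(0) = (10 + 1/(11 + 3))*(-9/2 + 0**2 + 36*0) = (10 + 1/14)*(-9/2 + 0 + 0) = (10 + 1/14)*(-9/2) = (141/14)*(-9/2) = -1269/28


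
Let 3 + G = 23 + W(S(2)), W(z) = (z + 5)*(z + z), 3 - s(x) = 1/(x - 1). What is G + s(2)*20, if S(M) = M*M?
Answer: 132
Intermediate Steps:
S(M) = M²
s(x) = 3 - 1/(-1 + x) (s(x) = 3 - 1/(x - 1) = 3 - 1/(-1 + x))
W(z) = 2*z*(5 + z) (W(z) = (5 + z)*(2*z) = 2*z*(5 + z))
G = 92 (G = -3 + (23 + 2*2²*(5 + 2²)) = -3 + (23 + 2*4*(5 + 4)) = -3 + (23 + 2*4*9) = -3 + (23 + 72) = -3 + 95 = 92)
G + s(2)*20 = 92 + ((-4 + 3*2)/(-1 + 2))*20 = 92 + ((-4 + 6)/1)*20 = 92 + (1*2)*20 = 92 + 2*20 = 92 + 40 = 132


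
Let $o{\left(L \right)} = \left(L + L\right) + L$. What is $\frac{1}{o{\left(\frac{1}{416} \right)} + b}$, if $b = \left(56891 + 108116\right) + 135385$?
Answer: $\frac{416}{124963075} \approx 3.329 \cdot 10^{-6}$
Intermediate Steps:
$o{\left(L \right)} = 3 L$ ($o{\left(L \right)} = 2 L + L = 3 L$)
$b = 300392$ ($b = 165007 + 135385 = 300392$)
$\frac{1}{o{\left(\frac{1}{416} \right)} + b} = \frac{1}{\frac{3}{416} + 300392} = \frac{1}{\frac{124963075}{416}} = \frac{416}{124963075}$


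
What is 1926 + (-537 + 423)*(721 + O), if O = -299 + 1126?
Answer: -174546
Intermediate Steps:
O = 827
1926 + (-537 + 423)*(721 + O) = 1926 + (-537 + 423)*(721 + 827) = 1926 - 114*1548 = 1926 - 176472 = -174546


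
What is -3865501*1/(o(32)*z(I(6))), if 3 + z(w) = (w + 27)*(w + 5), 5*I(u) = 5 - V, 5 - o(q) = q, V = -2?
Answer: 96637525/120663 ≈ 800.89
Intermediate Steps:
o(q) = 5 - q
I(u) = 7/5 (I(u) = (5 - 1*(-2))/5 = (5 + 2)/5 = (⅕)*7 = 7/5)
z(w) = -3 + (5 + w)*(27 + w) (z(w) = -3 + (w + 27)*(w + 5) = -3 + (27 + w)*(5 + w) = -3 + (5 + w)*(27 + w))
-3865501*1/(o(32)*z(I(6))) = -3865501*1/((5 - 1*32)*(132 + (7/5)² + 32*(7/5))) = -3865501*1/((5 - 32)*(132 + 49/25 + 224/5)) = -3865501/((-27*4469/25)) = -3865501/(-120663/25) = -3865501*(-25/120663) = 96637525/120663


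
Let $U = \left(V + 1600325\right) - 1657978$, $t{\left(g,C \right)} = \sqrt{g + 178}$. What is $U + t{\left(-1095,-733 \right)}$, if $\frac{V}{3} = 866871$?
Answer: $2542960 + i \sqrt{917} \approx 2.543 \cdot 10^{6} + 30.282 i$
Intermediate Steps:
$V = 2600613$ ($V = 3 \cdot 866871 = 2600613$)
$t{\left(g,C \right)} = \sqrt{178 + g}$
$U = 2542960$ ($U = \left(2600613 + 1600325\right) - 1657978 = 4200938 - 1657978 = 2542960$)
$U + t{\left(-1095,-733 \right)} = 2542960 + \sqrt{178 - 1095} = 2542960 + \sqrt{-917} = 2542960 + i \sqrt{917}$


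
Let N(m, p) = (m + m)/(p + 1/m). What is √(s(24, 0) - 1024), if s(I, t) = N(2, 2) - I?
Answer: 4*I*√1635/5 ≈ 32.348*I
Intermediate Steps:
N(m, p) = 2*m/(p + 1/m) (N(m, p) = (2*m)/(p + 1/m) = 2*m/(p + 1/m))
s(I, t) = 8/5 - I (s(I, t) = 2*2²/(1 + 2*2) - I = 2*4/(1 + 4) - I = 2*4/5 - I = 2*4*(⅕) - I = 8/5 - I)
√(s(24, 0) - 1024) = √((8/5 - 1*24) - 1024) = √((8/5 - 24) - 1024) = √(-112/5 - 1024) = √(-5232/5) = 4*I*√1635/5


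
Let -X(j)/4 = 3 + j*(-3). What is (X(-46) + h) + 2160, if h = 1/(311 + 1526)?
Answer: 2931853/1837 ≈ 1596.0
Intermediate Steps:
X(j) = -12 + 12*j (X(j) = -4*(3 + j*(-3)) = -4*(3 - 3*j) = -12 + 12*j)
h = 1/1837 ≈ 0.00054437
(X(-46) + h) + 2160 = ((-12 + 12*(-46)) + 1/1837) + 2160 = ((-12 - 552) + 1/1837) + 2160 = (-564 + 1/1837) + 2160 = -1036067/1837 + 2160 = 2931853/1837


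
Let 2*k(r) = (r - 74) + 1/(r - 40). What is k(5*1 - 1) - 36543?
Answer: -2633617/72 ≈ -36578.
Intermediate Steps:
k(r) = -37 + r/2 + 1/(2*(-40 + r)) (k(r) = ((r - 74) + 1/(r - 40))/2 = ((-74 + r) + 1/(-40 + r))/2 = (-74 + r + 1/(-40 + r))/2 = -37 + r/2 + 1/(2*(-40 + r)))
k(5*1 - 1) - 36543 = (2961 + (5*1 - 1)² - 114*(5*1 - 1))/(2*(-40 + (5*1 - 1))) - 36543 = (2961 + (5 - 1)² - 114*(5 - 1))/(2*(-40 + (5 - 1))) - 36543 = (2961 + 4² - 114*4)/(2*(-40 + 4)) - 36543 = (½)*(2961 + 16 - 456)/(-36) - 36543 = (½)*(-1/36)*2521 - 36543 = -2521/72 - 36543 = -2633617/72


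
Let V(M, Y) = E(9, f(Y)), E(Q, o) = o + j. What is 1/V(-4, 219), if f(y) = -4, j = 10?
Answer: ⅙ ≈ 0.16667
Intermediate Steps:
E(Q, o) = 10 + o (E(Q, o) = o + 10 = 10 + o)
V(M, Y) = 6 (V(M, Y) = 10 - 4 = 6)
1/V(-4, 219) = 1/6 = ⅙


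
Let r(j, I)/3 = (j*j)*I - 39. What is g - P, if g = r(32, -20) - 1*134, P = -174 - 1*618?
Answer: -60899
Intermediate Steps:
r(j, I) = -117 + 3*I*j**2 (r(j, I) = 3*((j*j)*I - 39) = 3*(j**2*I - 39) = 3*(I*j**2 - 39) = 3*(-39 + I*j**2) = -117 + 3*I*j**2)
P = -792 (P = -174 - 618 = -792)
g = -61691 (g = (-117 + 3*(-20)*32**2) - 1*134 = (-117 + 3*(-20)*1024) - 134 = (-117 - 61440) - 134 = -61557 - 134 = -61691)
g - P = -61691 - 1*(-792) = -61691 + 792 = -60899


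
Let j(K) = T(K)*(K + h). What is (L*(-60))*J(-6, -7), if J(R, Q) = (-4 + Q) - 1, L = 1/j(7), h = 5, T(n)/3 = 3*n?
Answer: 20/21 ≈ 0.95238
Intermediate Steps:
T(n) = 9*n (T(n) = 3*(3*n) = 9*n)
j(K) = 9*K*(5 + K) (j(K) = (9*K)*(K + 5) = (9*K)*(5 + K) = 9*K*(5 + K))
L = 1/756 (L = 1/(9*7*(5 + 7)) = 1/(9*7*12) = 1/756 ≈ 0.0013228)
J(R, Q) = -5 + Q
(L*(-60))*J(-6, -7) = ((1/756)*(-60))*(-5 - 7) = -5/63*(-12) = 20/21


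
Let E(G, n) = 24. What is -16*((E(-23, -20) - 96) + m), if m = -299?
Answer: 5936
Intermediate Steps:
-16*((E(-23, -20) - 96) + m) = -16*((24 - 96) - 299) = -16*(-72 - 299) = -16*(-371) = 5936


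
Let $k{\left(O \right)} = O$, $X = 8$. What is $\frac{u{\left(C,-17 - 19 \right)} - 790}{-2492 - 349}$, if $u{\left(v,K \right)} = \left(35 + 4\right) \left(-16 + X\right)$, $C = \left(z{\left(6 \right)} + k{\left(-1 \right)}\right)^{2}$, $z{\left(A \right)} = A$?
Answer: $\frac{1102}{2841} \approx 0.38789$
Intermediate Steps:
$C = 25$ ($C = \left(6 - 1\right)^{2} = 5^{2} = 25$)
$u{\left(v,K \right)} = -312$ ($u{\left(v,K \right)} = \left(35 + 4\right) \left(-16 + 8\right) = 39 \left(-8\right) = -312$)
$\frac{u{\left(C,-17 - 19 \right)} - 790}{-2492 - 349} = \frac{-312 - 790}{-2492 - 349} = - \frac{1102}{-2841} = \left(-1102\right) \left(- \frac{1}{2841}\right) = \frac{1102}{2841}$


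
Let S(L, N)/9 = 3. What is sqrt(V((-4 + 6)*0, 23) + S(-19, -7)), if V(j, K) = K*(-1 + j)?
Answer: 2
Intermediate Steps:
S(L, N) = 27 (S(L, N) = 9*3 = 27)
sqrt(V((-4 + 6)*0, 23) + S(-19, -7)) = sqrt(23*(-1 + (-4 + 6)*0) + 27) = sqrt(23*(-1 + 2*0) + 27) = sqrt(23*(-1 + 0) + 27) = sqrt(23*(-1) + 27) = sqrt(-23 + 27) = sqrt(4) = 2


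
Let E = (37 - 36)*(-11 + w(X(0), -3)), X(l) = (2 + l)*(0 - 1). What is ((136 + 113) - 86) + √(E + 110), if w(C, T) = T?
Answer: 163 + 4*√6 ≈ 172.80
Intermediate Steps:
X(l) = -2 - l (X(l) = (2 + l)*(-1) = -2 - l)
E = -14 (E = (37 - 36)*(-11 - 3) = 1*(-14) = -14)
((136 + 113) - 86) + √(E + 110) = ((136 + 113) - 86) + √(-14 + 110) = (249 - 86) + √96 = 163 + 4*√6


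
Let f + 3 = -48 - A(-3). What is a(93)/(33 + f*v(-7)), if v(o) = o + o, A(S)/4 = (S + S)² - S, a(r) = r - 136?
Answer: -43/2931 ≈ -0.014671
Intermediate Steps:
a(r) = -136 + r
A(S) = -4*S + 16*S² (A(S) = 4*((S + S)² - S) = 4*((2*S)² - S) = 4*(4*S² - S) = 4*(-S + 4*S²) = -4*S + 16*S²)
v(o) = 2*o
f = -207 (f = -3 + (-48 - 4*(-3)*(-1 + 4*(-3))) = -3 + (-48 - 4*(-3)*(-1 - 12)) = -3 + (-48 - 4*(-3)*(-13)) = -3 + (-48 - 1*156) = -3 + (-48 - 156) = -3 - 204 = -207)
a(93)/(33 + f*v(-7)) = (-136 + 93)/(33 - 414*(-7)) = -43/(33 - 207*(-14)) = -43/(33 + 2898) = -43/2931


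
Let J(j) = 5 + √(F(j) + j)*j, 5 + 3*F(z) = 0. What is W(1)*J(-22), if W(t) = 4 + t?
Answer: 25 - 110*I*√213/3 ≈ 25.0 - 535.13*I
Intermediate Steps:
F(z) = -5/3 (F(z) = -5/3 + (⅓)*0 = -5/3 + 0 = -5/3)
J(j) = 5 + j*√(-5/3 + j) (J(j) = 5 + √(-5/3 + j)*j = 5 + j*√(-5/3 + j))
W(1)*J(-22) = (4 + 1)*(5 + (⅓)*(-22)*√(-15 + 9*(-22))) = 5*(5 + (⅓)*(-22)*√(-15 - 198)) = 5*(5 + (⅓)*(-22)*√(-213)) = 5*(5 + (⅓)*(-22)*(I*√213)) = 5*(5 - 22*I*√213/3) = 25 - 110*I*√213/3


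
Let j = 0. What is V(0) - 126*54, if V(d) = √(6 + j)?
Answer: -6804 + √6 ≈ -6801.5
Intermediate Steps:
V(d) = √6 (V(d) = √(6 + 0) = √6)
V(0) - 126*54 = √6 - 126*54 = √6 - 6804 = -6804 + √6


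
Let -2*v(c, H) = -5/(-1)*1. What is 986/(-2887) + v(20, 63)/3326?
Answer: -6573307/19204324 ≈ -0.34228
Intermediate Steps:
v(c, H) = -5/2 (v(c, H) = -(-5/(-1))/2 = -(-5*(-1))/2 = -5/2)
986/(-2887) + v(20, 63)/3326 = 986/(-2887) - 5/2/3326 = 986*(-1/2887) - 5/2*1/3326 = -986/2887 - 5/6652 = -6573307/19204324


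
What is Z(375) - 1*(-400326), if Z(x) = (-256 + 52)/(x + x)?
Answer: 50040716/125 ≈ 4.0033e+5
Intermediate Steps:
Z(x) = -102/x (Z(x) = -204*1/(2*x) = -102/x)
Z(375) - 1*(-400326) = -102/375 - 1*(-400326) = -102*1/375 + 400326 = -34/125 + 400326 = 50040716/125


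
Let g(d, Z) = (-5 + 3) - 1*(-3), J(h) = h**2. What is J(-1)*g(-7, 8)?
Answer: 1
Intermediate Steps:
g(d, Z) = 1 (g(d, Z) = -2 + 3 = 1)
J(-1)*g(-7, 8) = (-1)**2*1 = 1*1 = 1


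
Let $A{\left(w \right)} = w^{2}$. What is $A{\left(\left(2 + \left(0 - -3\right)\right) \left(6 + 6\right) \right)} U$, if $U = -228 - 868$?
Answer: $-3945600$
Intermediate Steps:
$U = -1096$
$A{\left(\left(2 + \left(0 - -3\right)\right) \left(6 + 6\right) \right)} U = \left(\left(2 + \left(0 - -3\right)\right) \left(6 + 6\right)\right)^{2} \left(-1096\right) = \left(\left(2 + \left(0 + 3\right)\right) 12\right)^{2} \left(-1096\right) = \left(\left(2 + 3\right) 12\right)^{2} \left(-1096\right) = \left(5 \cdot 12\right)^{2} \left(-1096\right) = 60^{2} \left(-1096\right) = 3600 \left(-1096\right) = -3945600$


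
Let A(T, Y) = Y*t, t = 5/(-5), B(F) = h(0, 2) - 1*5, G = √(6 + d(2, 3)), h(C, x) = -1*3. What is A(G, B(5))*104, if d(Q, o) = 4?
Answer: 832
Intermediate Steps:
h(C, x) = -3
G = √10 (G = √(6 + 4) = √10 ≈ 3.1623)
B(F) = -8 (B(F) = -3 - 1*5 = -3 - 5 = -8)
t = -1 (t = 5*(-⅕) = -1)
A(T, Y) = -Y (A(T, Y) = Y*(-1) = -Y)
A(G, B(5))*104 = -1*(-8)*104 = 8*104 = 832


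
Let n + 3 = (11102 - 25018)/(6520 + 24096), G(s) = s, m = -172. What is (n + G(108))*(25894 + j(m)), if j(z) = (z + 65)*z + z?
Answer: 17654614033/3827 ≈ 4.6132e+6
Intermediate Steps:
j(z) = z + z*(65 + z) (j(z) = (65 + z)*z + z = z*(65 + z) + z = z + z*(65 + z))
n = -26441/7654 (n = -3 + (11102 - 25018)/(6520 + 24096) = -3 - 13916/30616 = -3 - 13916*1/30616 = -3 - 3479/7654 = -26441/7654 ≈ -3.4545)
(n + G(108))*(25894 + j(m)) = (-26441/7654 + 108)*(25894 - 172*(66 - 172)) = 800191*(25894 - 172*(-106))/7654 = 800191*(25894 + 18232)/7654 = (800191/7654)*44126 = 17654614033/3827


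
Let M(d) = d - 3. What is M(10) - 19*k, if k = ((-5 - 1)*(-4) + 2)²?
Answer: -12837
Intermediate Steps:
M(d) = -3 + d
k = 676 (k = (-6*(-4) + 2)² = (24 + 2)² = 26² = 676)
M(10) - 19*k = (-3 + 10) - 19*676 = 7 - 12844 = -12837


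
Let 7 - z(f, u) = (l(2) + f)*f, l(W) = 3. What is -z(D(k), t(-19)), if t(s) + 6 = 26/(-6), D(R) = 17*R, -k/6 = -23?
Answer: 5510747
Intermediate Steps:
k = 138 (k = -6*(-23) = 138)
t(s) = -31/3 (t(s) = -6 + 26/(-6) = -6 + 26*(-⅙) = -6 - 13/3 = -31/3)
z(f, u) = 7 - f*(3 + f) (z(f, u) = 7 - (3 + f)*f = 7 - f*(3 + f))
-z(D(k), t(-19)) = -(7 - (17*138)² - 51*138) = -(7 - 1*2346² - 3*2346) = -(7 - 1*5503716 - 7038) = -(7 - 5503716 - 7038) = -1*(-5510747) = 5510747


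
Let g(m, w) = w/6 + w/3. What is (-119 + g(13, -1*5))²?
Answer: 59049/4 ≈ 14762.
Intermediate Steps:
g(m, w) = w/2 (g(m, w) = w*(⅙) + w*(⅓) = w/6 + w/3 = w/2)
(-119 + g(13, -1*5))² = (-119 + (-1*5)/2)² = (-119 + (½)*(-5))² = (-119 - 5/2)² = (-243/2)² = 59049/4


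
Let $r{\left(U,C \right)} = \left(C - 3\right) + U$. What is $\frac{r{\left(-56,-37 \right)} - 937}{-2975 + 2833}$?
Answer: $\frac{1033}{142} \approx 7.2747$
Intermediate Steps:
$r{\left(U,C \right)} = -3 + C + U$ ($r{\left(U,C \right)} = \left(-3 + C\right) + U = -3 + C + U$)
$\frac{r{\left(-56,-37 \right)} - 937}{-2975 + 2833} = \frac{\left(-3 - 37 - 56\right) - 937}{-2975 + 2833} = \frac{-96 - 937}{-142} = \left(-1033\right) \left(- \frac{1}{142}\right) = \frac{1033}{142}$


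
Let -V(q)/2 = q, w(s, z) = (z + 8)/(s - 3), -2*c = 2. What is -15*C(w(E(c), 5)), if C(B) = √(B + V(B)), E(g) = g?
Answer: -15*√13/2 ≈ -27.042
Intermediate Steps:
c = -1 (c = -½*2 = -1)
w(s, z) = (8 + z)/(-3 + s)
V(q) = -2*q
C(B) = √(-B) (C(B) = √(B - 2*B) = √(-B))
-15*C(w(E(c), 5)) = -15*√(-(8 + 5)/(-3 - 1)) = -15*√(13/4) = -15*√13/2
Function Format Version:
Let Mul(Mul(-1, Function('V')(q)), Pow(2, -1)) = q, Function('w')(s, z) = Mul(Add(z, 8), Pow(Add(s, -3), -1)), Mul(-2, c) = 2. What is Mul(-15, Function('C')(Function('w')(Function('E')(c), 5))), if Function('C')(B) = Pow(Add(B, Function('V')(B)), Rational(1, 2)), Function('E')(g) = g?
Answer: Mul(Rational(-15, 2), Pow(13, Rational(1, 2))) ≈ -27.042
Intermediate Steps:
c = -1 (c = Mul(Rational(-1, 2), 2) = -1)
Function('w')(s, z) = Mul(Pow(Add(-3, s), -1), Add(8, z)) (Function('w')(s, z) = Mul(Add(8, z), Pow(Add(-3, s), -1)) = Mul(Pow(Add(-3, s), -1), Add(8, z)))
Function('V')(q) = Mul(-2, q)
Function('C')(B) = Pow(Mul(-1, B), Rational(1, 2)) (Function('C')(B) = Pow(Add(B, Mul(-2, B)), Rational(1, 2)) = Pow(Mul(-1, B), Rational(1, 2)))
Mul(-15, Function('C')(Function('w')(Function('E')(c), 5))) = Mul(-15, Pow(Mul(-1, Mul(Pow(Add(-3, -1), -1), Add(8, 5))), Rational(1, 2))) = Mul(-15, Pow(Mul(-1, Mul(Pow(-4, -1), 13)), Rational(1, 2))) = Mul(-15, Pow(Mul(-1, Mul(Rational(-1, 4), 13)), Rational(1, 2))) = Mul(-15, Pow(Mul(-1, Rational(-13, 4)), Rational(1, 2))) = Mul(-15, Pow(Rational(13, 4), Rational(1, 2))) = Mul(-15, Mul(Rational(1, 2), Pow(13, Rational(1, 2)))) = Mul(Rational(-15, 2), Pow(13, Rational(1, 2)))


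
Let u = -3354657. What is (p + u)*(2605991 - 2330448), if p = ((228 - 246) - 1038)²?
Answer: -617084334903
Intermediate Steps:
p = 1115136 (p = (-18 - 1038)² = (-1056)² = 1115136)
(p + u)*(2605991 - 2330448) = (1115136 - 3354657)*(2605991 - 2330448) = -2239521*275543 = -617084334903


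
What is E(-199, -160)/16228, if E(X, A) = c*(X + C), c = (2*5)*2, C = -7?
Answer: -1030/4057 ≈ -0.25388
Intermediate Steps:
c = 20 (c = 10*2 = 20)
E(X, A) = -140 + 20*X (E(X, A) = 20*(X - 7) = 20*(-7 + X) = -140 + 20*X)
E(-199, -160)/16228 = (-140 + 20*(-199))/16228 = (-140 - 3980)*(1/16228) = -4120*1/16228 = -1030/4057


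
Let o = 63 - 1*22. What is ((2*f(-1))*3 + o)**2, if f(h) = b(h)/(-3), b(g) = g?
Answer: 1849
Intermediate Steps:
o = 41 (o = 63 - 22 = 41)
f(h) = -h/3 (f(h) = h/(-3) = h*(-1/3) = -h/3)
((2*f(-1))*3 + o)**2 = ((2*(-1/3*(-1)))*3 + 41)**2 = ((2*(1/3))*3 + 41)**2 = ((2/3)*3 + 41)**2 = (2 + 41)**2 = 43**2 = 1849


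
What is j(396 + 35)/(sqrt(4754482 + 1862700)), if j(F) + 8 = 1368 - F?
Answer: 929*sqrt(6617182)/6617182 ≈ 0.36114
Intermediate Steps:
j(F) = 1360 - F (j(F) = -8 + (1368 - F) = 1360 - F)
j(396 + 35)/(sqrt(4754482 + 1862700)) = (1360 - (396 + 35))/(sqrt(4754482 + 1862700)) = (1360 - 1*431)/(sqrt(6617182)) = (1360 - 431)*(sqrt(6617182)/6617182) = 929*(sqrt(6617182)/6617182) = 929*sqrt(6617182)/6617182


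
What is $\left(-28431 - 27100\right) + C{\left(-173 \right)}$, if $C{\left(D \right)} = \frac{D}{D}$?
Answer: $-55530$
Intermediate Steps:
$C{\left(D \right)} = 1$
$\left(-28431 - 27100\right) + C{\left(-173 \right)} = \left(-28431 - 27100\right) + 1 = -55531 + 1 = -55530$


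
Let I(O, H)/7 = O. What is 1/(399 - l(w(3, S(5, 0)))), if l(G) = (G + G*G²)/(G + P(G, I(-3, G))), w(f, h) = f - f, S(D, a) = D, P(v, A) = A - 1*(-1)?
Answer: 1/399 ≈ 0.0025063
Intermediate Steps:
I(O, H) = 7*O
P(v, A) = 1 + A (P(v, A) = A + 1 = 1 + A)
w(f, h) = 0
l(G) = (G + G³)/(-20 + G) (l(G) = (G + G*G²)/(G + (1 + 7*(-3))) = (G + G³)/(G + (1 - 21)) = (G + G³)/(G - 20) = (G + G³)/(-20 + G))
1/(399 - l(w(3, S(5, 0)))) = 1/(399 - (0 + 0³)/(-20 + 0)) = 1/(399 - (0 + 0)/(-20)) = 1/(399 - (-1)*0/20) = 1/(399 - 1*0) = 1/(399 + 0) = 1/399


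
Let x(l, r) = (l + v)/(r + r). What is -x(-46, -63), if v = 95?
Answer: 7/18 ≈ 0.38889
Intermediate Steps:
x(l, r) = (95 + l)/(2*r) (x(l, r) = (l + 95)/(r + r) = (95 + l)/((2*r)) = (95 + l)*(1/(2*r)) = (95 + l)/(2*r))
-x(-46, -63) = -(95 - 46)/(2*(-63)) = -(-1)*49/(2*63) = -1*(-7/18) = 7/18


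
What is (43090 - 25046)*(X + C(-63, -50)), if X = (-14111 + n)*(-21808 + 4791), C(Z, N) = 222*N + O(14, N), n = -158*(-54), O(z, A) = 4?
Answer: 1712858222868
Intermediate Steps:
n = 8532
C(Z, N) = 4 + 222*N (C(Z, N) = 222*N + 4 = 4 + 222*N)
X = 94937843 (X = (-14111 + 8532)*(-21808 + 4791) = -5579*(-17017) = 94937843)
(43090 - 25046)*(X + C(-63, -50)) = (43090 - 25046)*(94937843 + (4 + 222*(-50))) = 18044*(94937843 + (4 - 11100)) = 18044*(94937843 - 11096) = 18044*94926747 = 1712858222868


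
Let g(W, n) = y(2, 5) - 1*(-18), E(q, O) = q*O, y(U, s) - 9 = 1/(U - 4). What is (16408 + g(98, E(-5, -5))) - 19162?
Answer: -5455/2 ≈ -2727.5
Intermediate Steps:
y(U, s) = 9 + 1/(-4 + U) (y(U, s) = 9 + 1/(U - 4) = 9 + 1/(-4 + U))
E(q, O) = O*q
g(W, n) = 53/2 (g(W, n) = (-35 + 9*2)/(-4 + 2) - 1*(-18) = (-35 + 18)/(-2) + 18 = -½*(-17) + 18 = 17/2 + 18 = 53/2)
(16408 + g(98, E(-5, -5))) - 19162 = (16408 + 53/2) - 19162 = 32869/2 - 19162 = -5455/2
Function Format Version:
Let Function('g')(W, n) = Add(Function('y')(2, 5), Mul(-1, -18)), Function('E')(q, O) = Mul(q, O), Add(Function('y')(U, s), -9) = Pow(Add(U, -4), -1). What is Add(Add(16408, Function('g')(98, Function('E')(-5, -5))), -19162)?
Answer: Rational(-5455, 2) ≈ -2727.5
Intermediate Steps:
Function('y')(U, s) = Add(9, Pow(Add(-4, U), -1)) (Function('y')(U, s) = Add(9, Pow(Add(U, -4), -1)) = Add(9, Pow(Add(-4, U), -1)))
Function('E')(q, O) = Mul(O, q)
Function('g')(W, n) = Rational(53, 2) (Function('g')(W, n) = Add(Mul(Pow(Add(-4, 2), -1), Add(-35, Mul(9, 2))), Mul(-1, -18)) = Add(Mul(Pow(-2, -1), Add(-35, 18)), 18) = Add(Mul(Rational(-1, 2), -17), 18) = Add(Rational(17, 2), 18) = Rational(53, 2))
Add(Add(16408, Function('g')(98, Function('E')(-5, -5))), -19162) = Add(Add(16408, Rational(53, 2)), -19162) = Add(Rational(32869, 2), -19162) = Rational(-5455, 2)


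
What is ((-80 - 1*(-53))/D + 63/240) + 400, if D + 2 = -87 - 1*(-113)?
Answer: 31931/80 ≈ 399.14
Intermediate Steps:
D = 24 (D = -2 + (-87 - 1*(-113)) = -2 + (-87 + 113) = -2 + 26 = 24)
((-80 - 1*(-53))/D + 63/240) + 400 = ((-80 - 1*(-53))/24 + 63/240) + 400 = ((-80 + 53)*(1/24) + 63*(1/240)) + 400 = (-27*1/24 + 21/80) + 400 = (-9/8 + 21/80) + 400 = -69/80 + 400 = 31931/80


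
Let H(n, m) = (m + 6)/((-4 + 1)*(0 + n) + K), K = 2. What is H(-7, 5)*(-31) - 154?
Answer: -3883/23 ≈ -168.83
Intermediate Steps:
H(n, m) = (6 + m)/(2 - 3*n) (H(n, m) = (m + 6)/((-4 + 1)*(0 + n) + 2) = (6 + m)/(-3*n + 2) = (6 + m)/(2 - 3*n))
H(-7, 5)*(-31) - 154 = ((-6 - 1*5)/(-2 + 3*(-7)))*(-31) - 154 = ((-6 - 5)/(-2 - 21))*(-31) - 154 = (-11/(-23))*(-31) - 154 = -1/23*(-11)*(-31) - 154 = (11/23)*(-31) - 154 = -341/23 - 154 = -3883/23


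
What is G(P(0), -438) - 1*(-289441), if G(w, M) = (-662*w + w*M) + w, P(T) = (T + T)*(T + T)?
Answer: 289441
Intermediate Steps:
P(T) = 4*T**2 (P(T) = (2*T)*(2*T) = 4*T**2)
G(w, M) = -661*w + M*w (G(w, M) = (-662*w + M*w) + w = -661*w + M*w)
G(P(0), -438) - 1*(-289441) = (4*0**2)*(-661 - 438) - 1*(-289441) = (4*0)*(-1099) + 289441 = 0*(-1099) + 289441 = 0 + 289441 = 289441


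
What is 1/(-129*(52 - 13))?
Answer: -1/5031 ≈ -0.00019877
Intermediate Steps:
1/(-129*(52 - 13)) = 1/(-129*39) = 1/(-5031) = -1/5031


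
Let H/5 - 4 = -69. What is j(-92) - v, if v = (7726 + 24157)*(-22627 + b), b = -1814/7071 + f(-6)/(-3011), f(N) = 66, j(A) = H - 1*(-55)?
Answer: 15359706987604871/21290781 ≈ 7.2143e+8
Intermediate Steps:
H = -325 (H = 20 + 5*(-69) = 20 - 345 = -325)
j(A) = -270 (j(A) = -325 - 1*(-55) = -325 + 55 = -270)
b = -5928640/21290781 (b = -1814/7071 + 66/(-3011) = -1814*1/7071 + 66*(-1/3011) = -1814/7071 - 66/3011 = -5928640/21290781 ≈ -0.27846)
v = -15359712736115741/21290781 (v = (7726 + 24157)*(-22627 - 5928640/21290781) = 31883*(-481752430327/21290781) = -15359712736115741/21290781 ≈ -7.2143e+8)
j(-92) - v = -270 - 1*(-15359712736115741/21290781) = -270 + 15359712736115741/21290781 = 15359706987604871/21290781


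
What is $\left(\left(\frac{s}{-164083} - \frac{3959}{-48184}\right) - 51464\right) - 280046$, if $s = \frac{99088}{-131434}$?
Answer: $- \frac{172242647904783927095}{519570120350024} \approx -3.3151 \cdot 10^{5}$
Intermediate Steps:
$s = - \frac{49544}{65717}$ ($s = 99088 \left(- \frac{1}{131434}\right) = - \frac{49544}{65717} \approx -0.7539$)
$\left(\left(\frac{s}{-164083} - \frac{3959}{-48184}\right) - 51464\right) - 280046 = \left(\left(- \frac{49544}{65717 \left(-164083\right)} - \frac{3959}{-48184}\right) - 51464\right) - 280046 = \left(\left(\left(- \frac{49544}{65717}\right) \left(- \frac{1}{164083}\right) - - \frac{3959}{48184}\right) - 51464\right) - 280046 = \left(\left(\frac{49544}{10783042511} + \frac{3959}{48184}\right) - 51464\right) - 280046 = \left(\frac{42692452529145}{519570120350024} - 51464\right) - 280046 = - \frac{26739113981241105991}{519570120350024} - 280046 = - \frac{172242647904783927095}{519570120350024}$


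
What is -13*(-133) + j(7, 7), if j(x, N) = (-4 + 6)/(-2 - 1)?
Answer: 5185/3 ≈ 1728.3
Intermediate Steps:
j(x, N) = -⅔ (j(x, N) = 2/(-3) = 2*(-⅓) = -⅔)
-13*(-133) + j(7, 7) = -13*(-133) - ⅔ = 1729 - ⅔ = 5185/3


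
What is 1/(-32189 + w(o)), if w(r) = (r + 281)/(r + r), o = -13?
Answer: -13/418591 ≈ -3.1057e-5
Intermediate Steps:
w(r) = (281 + r)/(2*r) (w(r) = (281 + r)/((2*r)) = (281 + r)*(1/(2*r)) = (281 + r)/(2*r))
1/(-32189 + w(o)) = 1/(-32189 + (1/2)*(281 - 13)/(-13)) = 1/(-32189 + (1/2)*(-1/13)*268) = 1/(-32189 - 134/13) = 1/(-418591/13) = -13/418591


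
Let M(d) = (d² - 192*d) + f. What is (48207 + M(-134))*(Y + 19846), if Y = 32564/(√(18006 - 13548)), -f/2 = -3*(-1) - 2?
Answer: 1823629094 + 1496136698*√4458/2229 ≈ 1.8684e+9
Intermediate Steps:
f = -2 (f = -2*(-3*(-1) - 2) = -2*(3 - 2) = -2*1 = -2)
M(d) = -2 + d² - 192*d (M(d) = (d² - 192*d) - 2 = -2 + d² - 192*d)
Y = 16282*√4458/2229 (Y = 32564/(√4458) = 32564*(√4458/4458) = 16282*√4458/2229 ≈ 487.72)
(48207 + M(-134))*(Y + 19846) = (48207 + (-2 + (-134)² - 192*(-134)))*(16282*√4458/2229 + 19846) = (48207 + (-2 + 17956 + 25728))*(19846 + 16282*√4458/2229) = (48207 + 43682)*(19846 + 16282*√4458/2229) = 91889*(19846 + 16282*√4458/2229) = 1823629094 + 1496136698*√4458/2229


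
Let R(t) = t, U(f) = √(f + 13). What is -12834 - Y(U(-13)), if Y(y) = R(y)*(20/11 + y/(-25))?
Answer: -12834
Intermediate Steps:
U(f) = √(13 + f)
Y(y) = y*(20/11 - y/25) (Y(y) = y*(20/11 + y/(-25)) = y*(20*(1/11) + y*(-1/25)) = y*(20/11 - y/25))
-12834 - Y(U(-13)) = -12834 - √(13 - 13)*(500 - 11*√(13 - 13))/275 = -12834 - √0*(500 - 11*√0)/275 = -12834 - 0*(500 - 11*0)/275 = -12834 - 0*(500 + 0)/275 = -12834 - 0*500/275 = -12834 - 1*0 = -12834 + 0 = -12834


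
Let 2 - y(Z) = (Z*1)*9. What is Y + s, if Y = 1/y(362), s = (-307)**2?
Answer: 306874743/3256 ≈ 94249.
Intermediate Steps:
y(Z) = 2 - 9*Z (y(Z) = 2 - Z*1*9 = 2 - Z*9 = 2 - 9*Z)
s = 94249
Y = -1/3256 (Y = 1/(2 - 9*362) = 1/(2 - 3258) = 1/(-3256) = -1/3256 ≈ -0.00030713)
Y + s = -1/3256 + 94249 = 306874743/3256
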